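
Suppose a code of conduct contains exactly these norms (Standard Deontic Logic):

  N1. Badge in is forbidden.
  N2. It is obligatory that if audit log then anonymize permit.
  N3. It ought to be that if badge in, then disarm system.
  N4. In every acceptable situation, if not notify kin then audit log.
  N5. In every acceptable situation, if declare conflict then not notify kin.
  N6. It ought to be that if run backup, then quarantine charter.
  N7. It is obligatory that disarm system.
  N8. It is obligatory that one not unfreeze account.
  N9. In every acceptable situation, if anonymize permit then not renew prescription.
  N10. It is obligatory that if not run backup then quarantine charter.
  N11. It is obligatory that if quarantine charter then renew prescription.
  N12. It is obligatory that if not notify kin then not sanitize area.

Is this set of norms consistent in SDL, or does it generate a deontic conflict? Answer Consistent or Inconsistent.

Premise 3 is O(badge_in → disarm_system); even if O(disarm_system) held, inferring O(badge_in) would be affirming the consequent — invalid.
So O(badge_in) is not derivable, and the apparent clash with O(¬badge_in) does not arise.
A world satisfying every obligation exists (e.g. anonymize_permit=false, audit_log=false, badge_in=false, declare_conflict=false, disarm_system=true, notify_kin=true, quarantine_charter=true, renew_prescription=true, run_backup=false, sanitize_area=false, unfreeze_account=false); no atom is both obligatory and forbidden, so the set is consistent.

Consistent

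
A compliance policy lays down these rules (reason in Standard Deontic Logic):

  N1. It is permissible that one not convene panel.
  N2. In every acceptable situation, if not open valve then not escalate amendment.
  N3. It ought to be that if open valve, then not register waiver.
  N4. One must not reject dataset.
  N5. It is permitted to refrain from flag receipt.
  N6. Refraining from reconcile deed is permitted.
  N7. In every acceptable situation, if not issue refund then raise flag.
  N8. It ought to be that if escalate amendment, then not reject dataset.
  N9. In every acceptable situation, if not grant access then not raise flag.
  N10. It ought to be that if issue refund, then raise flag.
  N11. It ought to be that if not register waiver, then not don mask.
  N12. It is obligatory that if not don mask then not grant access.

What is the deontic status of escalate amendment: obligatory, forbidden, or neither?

By case analysis on ¬issue_refund: premise 7 gives O(¬issue_refund → raise_flag) and premise 10 gives O(issue_refund → raise_flag), so O(raise_flag) either way.
Premise 9 is O(¬grant_access → ¬raise_flag); contrapositively O(raise_flag → grant_access). Since O(raise_flag) holds, K gives O(grant_access).
The contrapositive of premise 12 (O(¬don_mask → ¬grant_access)) is O(grant_access → don_mask), and O(grant_access) is already established, so O(don_mask).
Premise 11, O(¬register_waiver → ¬don_mask), contraposes to O(don_mask → register_waiver); with O(don_mask) we get O(register_waiver).
Premise 3 is O(open_valve → ¬register_waiver); contrapositively O(register_waiver → ¬open_valve). Since O(register_waiver) holds, K gives O(¬open_valve).
With premise 2, O(¬open_valve → ¬escalate_amendment), the K-axiom yields O(¬escalate_amendment).
Premises 1, 4, 5, 6, 8 do not contribute to this derivation.
Thus O(¬escalate_amendment), which is F(escalate_amendment): escalate_amendment is forbidden.

Forbidden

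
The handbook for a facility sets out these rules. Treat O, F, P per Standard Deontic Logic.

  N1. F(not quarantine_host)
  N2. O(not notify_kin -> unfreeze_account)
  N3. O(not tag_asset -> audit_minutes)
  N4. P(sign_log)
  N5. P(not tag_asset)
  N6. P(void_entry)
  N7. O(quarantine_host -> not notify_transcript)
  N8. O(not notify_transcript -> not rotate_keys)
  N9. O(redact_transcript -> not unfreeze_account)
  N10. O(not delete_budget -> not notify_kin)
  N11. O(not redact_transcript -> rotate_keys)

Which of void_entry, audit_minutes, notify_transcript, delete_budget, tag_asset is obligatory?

Premise 1, F(not quarantine_host), is equivalent to O(quarantine_host).
With premise 7, O(quarantine_host -> not notify_transcript), the K-axiom yields O(not notify_transcript).
Applying K to premise 8 (O(not notify_transcript -> not rotate_keys)) and O(not notify_transcript) yields O(not rotate_keys).
Premise 11, O(not redact_transcript -> rotate_keys), contraposes to O(not rotate_keys -> redact_transcript); with O(not rotate_keys) we get O(redact_transcript).
From O(redact_transcript) and premise 9, O(redact_transcript -> not unfreeze_account), we obtain O(not unfreeze_account).
The contrapositive of premise 2 (O(not notify_kin -> unfreeze_account)) is O(not unfreeze_account -> notify_kin), and O(not unfreeze_account) is already established, so O(notify_kin).
Premise 10, O(not delete_budget -> not notify_kin), contraposes to O(notify_kin -> delete_budget); with O(notify_kin) we get O(delete_budget).
So O(delete_budget) holds — delete_budget is obligatory. None of the other listed options is made obligatory by any chain of premises.

delete_budget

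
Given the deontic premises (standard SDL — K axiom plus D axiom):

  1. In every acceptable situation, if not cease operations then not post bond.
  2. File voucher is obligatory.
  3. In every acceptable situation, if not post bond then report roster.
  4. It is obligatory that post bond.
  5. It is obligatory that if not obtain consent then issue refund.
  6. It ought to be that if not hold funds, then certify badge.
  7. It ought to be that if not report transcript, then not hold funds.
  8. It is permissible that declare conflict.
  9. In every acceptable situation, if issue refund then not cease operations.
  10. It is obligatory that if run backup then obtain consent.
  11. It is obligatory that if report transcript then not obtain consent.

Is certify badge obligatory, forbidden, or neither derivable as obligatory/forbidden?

From premise 4 we have O(post_bond).
Premise 1 is O(¬cease_operations → ¬post_bond); contrapositively O(post_bond → cease_operations). Since O(post_bond) holds, K gives O(cease_operations).
The contrapositive of premise 9 (O(issue_refund → ¬cease_operations)) is O(cease_operations → ¬issue_refund), and O(cease_operations) is already established, so O(¬issue_refund).
Premise 5, O(¬obtain_consent → issue_refund), contraposes to O(¬issue_refund → obtain_consent); with O(¬issue_refund) we get O(obtain_consent).
Premise 11 is O(report_transcript → ¬obtain_consent); contrapositively O(obtain_consent → ¬report_transcript). Since O(obtain_consent) holds, K gives O(¬report_transcript).
With premise 7, O(¬report_transcript → ¬hold_funds), the K-axiom yields O(¬hold_funds).
With premise 6, O(¬hold_funds → certify_badge), the K-axiom yields O(certify_badge).
Premises 2, 3, 8, 10 do not contribute to this derivation.
Hence certify_badge is obligatory.

Obligatory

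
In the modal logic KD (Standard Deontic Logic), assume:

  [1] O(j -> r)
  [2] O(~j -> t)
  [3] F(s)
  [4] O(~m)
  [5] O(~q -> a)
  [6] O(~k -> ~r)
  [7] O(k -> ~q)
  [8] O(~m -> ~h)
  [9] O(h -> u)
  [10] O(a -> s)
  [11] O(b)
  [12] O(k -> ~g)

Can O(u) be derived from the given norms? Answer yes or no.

No

Premise 9 is O(h -> u), but O(h) is not derivable from the premises, so it does not yield O(u).
No other premise forces O(u). An ideal world satisfying every premise can still have u false, so O(u) is not derivable.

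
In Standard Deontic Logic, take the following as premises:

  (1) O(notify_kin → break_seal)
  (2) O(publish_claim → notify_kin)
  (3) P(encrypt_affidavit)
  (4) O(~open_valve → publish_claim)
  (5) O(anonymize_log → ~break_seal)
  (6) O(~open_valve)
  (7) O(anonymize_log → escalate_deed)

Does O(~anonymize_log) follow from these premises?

From premise 6 we have O(~open_valve).
Premise 4 is O(~open_valve → publish_claim); since O(~open_valve), deontic closure gives O(publish_claim).
Applying K to premise 2 (O(publish_claim → notify_kin)) and O(publish_claim) yields O(notify_kin).
From O(notify_kin) and premise 1, O(notify_kin → break_seal), we obtain O(break_seal).
Premise 5 is O(anonymize_log → ~break_seal); contrapositively O(break_seal → ~anonymize_log). Since O(break_seal) holds, K gives O(~anonymize_log).
Premises 3, 7 do not contribute to this derivation.
So O(~anonymize_log) follows.

Yes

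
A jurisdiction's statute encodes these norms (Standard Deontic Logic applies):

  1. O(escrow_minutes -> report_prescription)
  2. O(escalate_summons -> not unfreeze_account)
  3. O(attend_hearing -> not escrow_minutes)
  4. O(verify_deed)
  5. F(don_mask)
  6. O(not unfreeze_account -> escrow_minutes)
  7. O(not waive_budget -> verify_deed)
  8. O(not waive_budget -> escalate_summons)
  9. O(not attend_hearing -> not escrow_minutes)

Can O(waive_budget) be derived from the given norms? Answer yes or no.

Yes

Premises 3 and 9 cover both cases: O(attend_hearing -> not escrow_minutes) and O(not attend_hearing -> not escrow_minutes). Since attend_hearing ∨ not attend_hearing is a tautology, O(not escrow_minutes) follows.
Premise 6, O(not unfreeze_account -> escrow_minutes), contraposes to O(not escrow_minutes -> unfreeze_account); with O(not escrow_minutes) we get O(unfreeze_account).
Premise 2 is O(escalate_summons -> not unfreeze_account); contrapositively O(unfreeze_account -> not escalate_summons). Since O(unfreeze_account) holds, K gives O(not escalate_summons).
Premise 8, O(not waive_budget -> escalate_summons), contraposes to O(not escalate_summons -> waive_budget); with O(not escalate_summons) we get O(waive_budget).
Premises 1, 4, 5, 7 do not contribute to this derivation.
So O(waive_budget) follows.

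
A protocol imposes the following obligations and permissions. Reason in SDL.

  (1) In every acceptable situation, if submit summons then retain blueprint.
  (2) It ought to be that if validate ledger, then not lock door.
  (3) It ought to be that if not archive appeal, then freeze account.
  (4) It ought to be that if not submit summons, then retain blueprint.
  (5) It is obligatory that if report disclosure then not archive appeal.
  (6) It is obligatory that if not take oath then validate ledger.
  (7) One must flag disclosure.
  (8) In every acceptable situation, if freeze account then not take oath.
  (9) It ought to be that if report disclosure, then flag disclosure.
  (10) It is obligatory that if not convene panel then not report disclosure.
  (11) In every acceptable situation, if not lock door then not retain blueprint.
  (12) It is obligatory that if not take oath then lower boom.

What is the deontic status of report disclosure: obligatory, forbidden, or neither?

By case analysis on ¬submit_summons: premise 4 gives O(¬submit_summons → retain_blueprint) and premise 1 gives O(submit_summons → retain_blueprint), so O(retain_blueprint) either way.
Premise 11 is O(¬lock_door → ¬retain_blueprint); contrapositively O(retain_blueprint → lock_door). Since O(retain_blueprint) holds, K gives O(lock_door).
Premise 2, O(validate_ledger → ¬lock_door), contraposes to O(lock_door → ¬validate_ledger); with O(lock_door) we get O(¬validate_ledger).
Premise 6, O(¬take_oath → validate_ledger), contraposes to O(¬validate_ledger → take_oath); with O(¬validate_ledger) we get O(take_oath).
The contrapositive of premise 8 (O(freeze_account → ¬take_oath)) is O(take_oath → ¬freeze_account), and O(take_oath) is already established, so O(¬freeze_account).
The contrapositive of premise 3 (O(¬archive_appeal → freeze_account)) is O(¬freeze_account → archive_appeal), and O(¬freeze_account) is already established, so O(archive_appeal).
Premise 5 is O(report_disclosure → ¬archive_appeal); contrapositively O(archive_appeal → ¬report_disclosure). Since O(archive_appeal) holds, K gives O(¬report_disclosure).
Premises 7, 9, 10, 12 do not contribute to this derivation.
Thus O(¬report_disclosure), which is F(report_disclosure): report_disclosure is forbidden.

Forbidden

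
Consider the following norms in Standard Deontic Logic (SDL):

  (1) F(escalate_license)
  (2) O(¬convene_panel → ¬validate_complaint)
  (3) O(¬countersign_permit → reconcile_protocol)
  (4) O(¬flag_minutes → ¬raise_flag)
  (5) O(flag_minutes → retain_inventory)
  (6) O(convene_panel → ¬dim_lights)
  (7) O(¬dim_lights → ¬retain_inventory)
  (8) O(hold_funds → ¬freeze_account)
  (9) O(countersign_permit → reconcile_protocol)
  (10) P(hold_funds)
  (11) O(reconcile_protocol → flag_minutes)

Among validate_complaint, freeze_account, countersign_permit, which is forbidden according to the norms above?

validate_complaint

Premises 9 and 3 are O(countersign_permit → reconcile_protocol) and O(¬countersign_permit → reconcile_protocol); every ideal world satisfies countersign_permit or ¬countersign_permit, so in either case reconcile_protocol holds — hence O(reconcile_protocol).
From O(reconcile_protocol) and premise 11, O(reconcile_protocol → flag_minutes), we obtain O(flag_minutes).
Applying K to premise 5 (O(flag_minutes → retain_inventory)) and O(flag_minutes) yields O(retain_inventory).
Premise 7 is O(¬dim_lights → ¬retain_inventory); contrapositively O(retain_inventory → dim_lights). Since O(retain_inventory) holds, K gives O(dim_lights).
The contrapositive of premise 6 (O(convene_panel → ¬dim_lights)) is O(dim_lights → ¬convene_panel), and O(dim_lights) is already established, so O(¬convene_panel).
With premise 2, O(¬convene_panel → ¬validate_complaint), the K-axiom yields O(¬validate_complaint).
So O(¬validate_complaint) holds, i.e. validate_complaint is forbidden. None of the other listed options is forbidden under the premises.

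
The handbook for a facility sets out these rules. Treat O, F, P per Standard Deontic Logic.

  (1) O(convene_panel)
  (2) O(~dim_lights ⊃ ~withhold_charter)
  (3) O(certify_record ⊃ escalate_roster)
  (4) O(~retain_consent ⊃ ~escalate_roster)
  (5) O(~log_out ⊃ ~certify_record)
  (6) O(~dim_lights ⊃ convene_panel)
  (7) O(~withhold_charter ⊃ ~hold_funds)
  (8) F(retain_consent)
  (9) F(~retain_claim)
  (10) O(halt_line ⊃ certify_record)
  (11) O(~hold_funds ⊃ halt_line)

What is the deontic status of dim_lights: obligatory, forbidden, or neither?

F(retain_consent) at premise 8 means O(~retain_consent).
With premise 4, O(~retain_consent ⊃ ~escalate_roster), the K-axiom yields O(~escalate_roster).
Premise 3 is O(certify_record ⊃ escalate_roster); contrapositively O(~escalate_roster ⊃ ~certify_record). Since O(~escalate_roster) holds, K gives O(~certify_record).
Premise 10 is O(halt_line ⊃ certify_record); contrapositively O(~certify_record ⊃ ~halt_line). Since O(~certify_record) holds, K gives O(~halt_line).
The contrapositive of premise 11 (O(~hold_funds ⊃ halt_line)) is O(~halt_line ⊃ hold_funds), and O(~halt_line) is already established, so O(hold_funds).
Premise 7, O(~withhold_charter ⊃ ~hold_funds), contraposes to O(hold_funds ⊃ withhold_charter); with O(hold_funds) we get O(withhold_charter).
Premise 2 is O(~dim_lights ⊃ ~withhold_charter); contrapositively O(withhold_charter ⊃ dim_lights). Since O(withhold_charter) holds, K gives O(dim_lights).
Premises 1, 5, 6, 9 do not contribute to this derivation.
Hence dim_lights is obligatory.

Obligatory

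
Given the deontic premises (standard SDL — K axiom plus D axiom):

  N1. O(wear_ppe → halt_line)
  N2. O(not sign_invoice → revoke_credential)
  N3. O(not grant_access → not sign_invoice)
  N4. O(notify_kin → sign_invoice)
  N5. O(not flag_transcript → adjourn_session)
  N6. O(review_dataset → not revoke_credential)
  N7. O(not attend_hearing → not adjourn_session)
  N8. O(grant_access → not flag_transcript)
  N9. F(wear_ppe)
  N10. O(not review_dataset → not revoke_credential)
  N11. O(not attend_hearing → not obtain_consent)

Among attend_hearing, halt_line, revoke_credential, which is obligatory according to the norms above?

attend_hearing

By case analysis on not review_dataset: premise 10 gives O(not review_dataset → not revoke_credential) and premise 6 gives O(review_dataset → not revoke_credential), so O(not revoke_credential) either way.
The contrapositive of premise 2 (O(not sign_invoice → revoke_credential)) is O(not revoke_credential → sign_invoice), and O(not revoke_credential) is already established, so O(sign_invoice).
The contrapositive of premise 3 (O(not grant_access → not sign_invoice)) is O(sign_invoice → grant_access), and O(sign_invoice) is already established, so O(grant_access).
Applying K to premise 8 (O(grant_access → not flag_transcript)) and O(grant_access) yields O(not flag_transcript).
Applying K to premise 5 (O(not flag_transcript → adjourn_session)) and O(not flag_transcript) yields O(adjourn_session).
The contrapositive of premise 7 (O(not attend_hearing → not adjourn_session)) is O(adjourn_session → attend_hearing), and O(adjourn_session) is already established, so O(attend_hearing).
So O(attend_hearing) holds — attend_hearing is obligatory. None of the other listed options is made obligatory by any chain of premises.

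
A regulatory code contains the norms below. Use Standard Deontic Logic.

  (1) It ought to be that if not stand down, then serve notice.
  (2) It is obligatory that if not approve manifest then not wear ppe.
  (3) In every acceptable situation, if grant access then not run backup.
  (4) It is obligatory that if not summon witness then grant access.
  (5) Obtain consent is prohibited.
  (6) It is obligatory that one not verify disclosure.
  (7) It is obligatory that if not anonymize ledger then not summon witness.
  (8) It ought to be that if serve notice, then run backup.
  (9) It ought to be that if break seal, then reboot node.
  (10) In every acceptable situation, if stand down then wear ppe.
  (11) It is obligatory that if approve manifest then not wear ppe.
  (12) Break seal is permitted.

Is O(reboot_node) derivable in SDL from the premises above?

No

Premise 9 is O(break_seal → reboot_node), but O(break_seal) is not derivable from the premises (the permission P(break_seal) asserts only ¬O(¬break_seal), not O(break_seal)), so it does not yield O(reboot_node).
No other premise forces O(reboot_node). An ideal world satisfying every premise can still have reboot_node false, so O(reboot_node) is not derivable.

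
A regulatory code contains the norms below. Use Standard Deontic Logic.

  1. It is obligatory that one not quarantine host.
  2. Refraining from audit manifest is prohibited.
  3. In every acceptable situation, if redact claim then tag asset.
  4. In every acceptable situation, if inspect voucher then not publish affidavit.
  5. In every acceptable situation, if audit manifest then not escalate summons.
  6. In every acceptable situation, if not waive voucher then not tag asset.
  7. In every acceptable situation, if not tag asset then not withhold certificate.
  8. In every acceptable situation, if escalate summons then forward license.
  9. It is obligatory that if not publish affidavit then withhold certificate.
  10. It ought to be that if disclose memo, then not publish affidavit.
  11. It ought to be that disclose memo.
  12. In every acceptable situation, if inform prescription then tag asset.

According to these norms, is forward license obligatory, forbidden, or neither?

Neither

Premise 8 is O(escalate_summons → forward_license), but O(escalate_summons) is not derivable from the premises, so it does not yield O(forward_license).
No premise or chain of K-axiom applications forces O(forward_license), and none forces O(¬forward_license). So forward_license is neither obligatory nor forbidden under these norms.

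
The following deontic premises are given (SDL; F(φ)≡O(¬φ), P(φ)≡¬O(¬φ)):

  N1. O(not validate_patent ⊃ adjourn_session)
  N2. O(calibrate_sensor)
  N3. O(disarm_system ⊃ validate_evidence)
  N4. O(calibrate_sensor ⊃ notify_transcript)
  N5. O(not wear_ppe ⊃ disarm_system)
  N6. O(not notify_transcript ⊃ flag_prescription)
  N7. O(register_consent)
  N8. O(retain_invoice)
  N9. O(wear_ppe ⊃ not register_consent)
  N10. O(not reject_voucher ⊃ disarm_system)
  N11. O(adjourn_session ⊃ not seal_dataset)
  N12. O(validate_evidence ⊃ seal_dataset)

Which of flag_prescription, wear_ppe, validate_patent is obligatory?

From premise 7 we have O(register_consent).
Premise 9 is O(wear_ppe ⊃ not register_consent); contrapositively O(register_consent ⊃ not wear_ppe). Since O(register_consent) holds, K gives O(not wear_ppe).
Premise 5 is O(not wear_ppe ⊃ disarm_system); since O(not wear_ppe), deontic closure gives O(disarm_system).
With premise 3, O(disarm_system ⊃ validate_evidence), the K-axiom yields O(validate_evidence).
Applying K to premise 12 (O(validate_evidence ⊃ seal_dataset)) and O(validate_evidence) yields O(seal_dataset).
Premise 11, O(adjourn_session ⊃ not seal_dataset), contraposes to O(seal_dataset ⊃ not adjourn_session); with O(seal_dataset) we get O(not adjourn_session).
Premise 1, O(not validate_patent ⊃ adjourn_session), contraposes to O(not adjourn_session ⊃ validate_patent); with O(not adjourn_session) we get O(validate_patent).
So O(validate_patent) holds — validate_patent is obligatory. None of the other listed options is made obligatory by any chain of premises.

validate_patent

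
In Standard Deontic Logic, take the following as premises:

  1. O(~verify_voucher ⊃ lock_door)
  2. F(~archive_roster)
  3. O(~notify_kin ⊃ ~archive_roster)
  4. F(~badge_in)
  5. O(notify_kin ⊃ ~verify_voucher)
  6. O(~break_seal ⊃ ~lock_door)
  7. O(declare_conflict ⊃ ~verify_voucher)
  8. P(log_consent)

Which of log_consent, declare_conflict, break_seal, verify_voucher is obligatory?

Premise 2 is F(~archive_roster), i.e. O(archive_roster).
The contrapositive of premise 3 (O(~notify_kin ⊃ ~archive_roster)) is O(archive_roster ⊃ notify_kin), and O(archive_roster) is already established, so O(notify_kin).
Applying K to premise 5 (O(notify_kin ⊃ ~verify_voucher)) and O(notify_kin) yields O(~verify_voucher).
Premise 1 is O(~verify_voucher ⊃ lock_door); since O(~verify_voucher), deontic closure gives O(lock_door).
The contrapositive of premise 6 (O(~break_seal ⊃ ~lock_door)) is O(lock_door ⊃ break_seal), and O(lock_door) is already established, so O(break_seal).
So O(break_seal) holds — break_seal is obligatory. None of the other listed options is made obligatory by any chain of premises.

break_seal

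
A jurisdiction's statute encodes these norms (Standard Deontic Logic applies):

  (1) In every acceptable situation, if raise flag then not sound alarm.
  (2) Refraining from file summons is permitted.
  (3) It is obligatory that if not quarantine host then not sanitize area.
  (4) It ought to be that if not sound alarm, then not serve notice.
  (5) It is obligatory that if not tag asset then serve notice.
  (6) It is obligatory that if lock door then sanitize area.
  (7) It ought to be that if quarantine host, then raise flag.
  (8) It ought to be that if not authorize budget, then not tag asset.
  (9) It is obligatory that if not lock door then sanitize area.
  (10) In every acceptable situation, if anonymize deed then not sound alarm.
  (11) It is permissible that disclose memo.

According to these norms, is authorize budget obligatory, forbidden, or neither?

Premises 9 and 6 are O(¬lock_door → sanitize_area) and O(lock_door → sanitize_area); every ideal world satisfies ¬lock_door or lock_door, so in either case sanitize_area holds — hence O(sanitize_area).
Premise 3, O(¬quarantine_host → ¬sanitize_area), contraposes to O(sanitize_area → quarantine_host); with O(sanitize_area) we get O(quarantine_host).
From O(quarantine_host) and premise 7, O(quarantine_host → raise_flag), we obtain O(raise_flag).
With premise 1, O(raise_flag → ¬sound_alarm), the K-axiom yields O(¬sound_alarm).
From O(¬sound_alarm) and premise 4, O(¬sound_alarm → ¬serve_notice), we obtain O(¬serve_notice).
Premise 5 is O(¬tag_asset → serve_notice); contrapositively O(¬serve_notice → tag_asset). Since O(¬serve_notice) holds, K gives O(tag_asset).
The contrapositive of premise 8 (O(¬authorize_budget → ¬tag_asset)) is O(tag_asset → authorize_budget), and O(tag_asset) is already established, so O(authorize_budget).
Premises 2, 10, 11 do not contribute to this derivation.
Hence authorize_budget is obligatory.

Obligatory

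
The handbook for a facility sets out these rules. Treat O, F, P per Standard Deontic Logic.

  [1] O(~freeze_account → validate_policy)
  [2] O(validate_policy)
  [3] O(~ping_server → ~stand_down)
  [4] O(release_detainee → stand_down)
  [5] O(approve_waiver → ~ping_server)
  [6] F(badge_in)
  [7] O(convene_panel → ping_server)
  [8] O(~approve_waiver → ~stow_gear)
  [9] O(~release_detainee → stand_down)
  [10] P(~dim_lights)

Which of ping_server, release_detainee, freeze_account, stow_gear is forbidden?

Premises 4 and 9 are O(release_detainee → stand_down) and O(~release_detainee → stand_down); every ideal world satisfies release_detainee or ~release_detainee, so in either case stand_down holds — hence O(stand_down).
Premise 3, O(~ping_server → ~stand_down), contraposes to O(stand_down → ping_server); with O(stand_down) we get O(ping_server).
Premise 5 is O(approve_waiver → ~ping_server); contrapositively O(ping_server → ~approve_waiver). Since O(ping_server) holds, K gives O(~approve_waiver).
Applying K to premise 8 (O(~approve_waiver → ~stow_gear)) and O(~approve_waiver) yields O(~stow_gear).
So O(~stow_gear) holds, i.e. stow_gear is forbidden. None of the other listed options is forbidden under the premises.

stow_gear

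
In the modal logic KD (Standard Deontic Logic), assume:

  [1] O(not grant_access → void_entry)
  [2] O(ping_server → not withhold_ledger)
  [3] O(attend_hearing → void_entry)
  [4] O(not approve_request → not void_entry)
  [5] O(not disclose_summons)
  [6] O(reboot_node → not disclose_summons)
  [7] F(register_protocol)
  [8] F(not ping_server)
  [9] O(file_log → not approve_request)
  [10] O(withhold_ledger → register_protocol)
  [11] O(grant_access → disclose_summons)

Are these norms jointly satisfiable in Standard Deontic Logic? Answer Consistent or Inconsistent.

Consistent

Premise 10 is O(withhold_ledger → register_protocol), but O(withhold_ledger) is not derivable from the premises, so it does not yield O(register_protocol).
So O(register_protocol) is not derivable, and the apparent clash with O(not register_protocol) does not arise.
A world satisfying every obligation exists (e.g. approve_request=true, attend_hearing=false, disclose_summons=false, file_log=false, grant_access=false, ping_server=true, reboot_node=false, register_protocol=false, void_entry=true, withhold_ledger=false); no atom is both obligatory and forbidden, so the set is consistent.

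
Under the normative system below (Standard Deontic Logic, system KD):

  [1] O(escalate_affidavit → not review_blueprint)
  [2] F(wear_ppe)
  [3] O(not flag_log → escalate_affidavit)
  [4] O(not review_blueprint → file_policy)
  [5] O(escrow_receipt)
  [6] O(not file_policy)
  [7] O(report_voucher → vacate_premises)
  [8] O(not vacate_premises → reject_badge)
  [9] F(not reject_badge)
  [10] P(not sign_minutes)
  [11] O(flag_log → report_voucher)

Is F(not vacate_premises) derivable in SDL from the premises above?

Yes

Premise 6 gives O(not file_policy).
Premise 4, O(not review_blueprint → file_policy), contraposes to O(not file_policy → review_blueprint); with O(not file_policy) we get O(review_blueprint).
The contrapositive of premise 1 (O(escalate_affidavit → not review_blueprint)) is O(review_blueprint → not escalate_affidavit), and O(review_blueprint) is already established, so O(not escalate_affidavit).
Premise 3, O(not flag_log → escalate_affidavit), contraposes to O(not escalate_affidavit → flag_log); with O(not escalate_affidavit) we get O(flag_log).
Premise 11 is O(flag_log → report_voucher); since O(flag_log), deontic closure gives O(report_voucher).
Premise 7 is O(report_voucher → vacate_premises); since O(report_voucher), deontic closure gives O(vacate_premises).
Premises 2, 5, 8, 9, 10 do not contribute to this derivation.
So O(vacate_premises) holds, i.e. F(not vacate_premises). The claim follows.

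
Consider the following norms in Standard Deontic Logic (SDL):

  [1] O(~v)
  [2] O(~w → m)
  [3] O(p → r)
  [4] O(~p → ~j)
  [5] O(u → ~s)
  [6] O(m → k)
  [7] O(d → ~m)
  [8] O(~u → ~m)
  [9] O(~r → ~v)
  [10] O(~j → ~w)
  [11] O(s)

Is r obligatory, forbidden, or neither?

Premise 11 gives O(s).
Premise 5, O(u → ~s), contraposes to O(s → ~u); with O(s) we get O(~u).
Applying K to premise 8 (O(~u → ~m)) and O(~u) yields O(~m).
The contrapositive of premise 2 (O(~w → m)) is O(~m → w), and O(~m) is already established, so O(w).
Premise 10 is O(~j → ~w); contrapositively O(w → j). Since O(w) holds, K gives O(j).
Premise 4, O(~p → ~j), contraposes to O(j → p); with O(j) we get O(p).
Applying K to premise 3 (O(p → r)) and O(p) yields O(r).
Premises 1, 6, 7, 9 do not contribute to this derivation.
Hence r is obligatory.

Obligatory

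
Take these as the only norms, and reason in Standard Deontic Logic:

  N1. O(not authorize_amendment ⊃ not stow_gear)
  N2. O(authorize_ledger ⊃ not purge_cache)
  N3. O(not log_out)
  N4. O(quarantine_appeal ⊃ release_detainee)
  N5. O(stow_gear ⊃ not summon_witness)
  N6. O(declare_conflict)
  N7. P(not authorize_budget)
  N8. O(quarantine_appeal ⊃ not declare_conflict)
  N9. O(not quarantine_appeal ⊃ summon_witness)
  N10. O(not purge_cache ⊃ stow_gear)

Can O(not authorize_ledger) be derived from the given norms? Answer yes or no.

Premise 6 gives O(declare_conflict).
Premise 8 is O(quarantine_appeal ⊃ not declare_conflict); contrapositively O(declare_conflict ⊃ not quarantine_appeal). Since O(declare_conflict) holds, K gives O(not quarantine_appeal).
From O(not quarantine_appeal) and premise 9, O(not quarantine_appeal ⊃ summon_witness), we obtain O(summon_witness).
Premise 5 is O(stow_gear ⊃ not summon_witness); contrapositively O(summon_witness ⊃ not stow_gear). Since O(summon_witness) holds, K gives O(not stow_gear).
The contrapositive of premise 10 (O(not purge_cache ⊃ stow_gear)) is O(not stow_gear ⊃ purge_cache), and O(not stow_gear) is already established, so O(purge_cache).
The contrapositive of premise 2 (O(authorize_ledger ⊃ not purge_cache)) is O(purge_cache ⊃ not authorize_ledger), and O(purge_cache) is already established, so O(not authorize_ledger).
Premises 1, 3, 4, 7 do not contribute to this derivation.
So O(not authorize_ledger) follows.

Yes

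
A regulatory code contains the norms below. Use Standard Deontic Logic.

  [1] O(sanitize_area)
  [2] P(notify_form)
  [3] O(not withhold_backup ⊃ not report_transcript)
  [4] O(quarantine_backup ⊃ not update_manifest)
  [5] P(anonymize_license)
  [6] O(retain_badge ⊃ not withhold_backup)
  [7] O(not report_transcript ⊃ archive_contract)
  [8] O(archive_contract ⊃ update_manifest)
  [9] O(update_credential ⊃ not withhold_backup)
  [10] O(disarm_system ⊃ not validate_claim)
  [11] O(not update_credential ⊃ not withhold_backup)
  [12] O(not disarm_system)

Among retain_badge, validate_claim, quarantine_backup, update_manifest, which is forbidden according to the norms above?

Premises 11 and 9 are O(not update_credential ⊃ not withhold_backup) and O(update_credential ⊃ not withhold_backup); every ideal world satisfies not update_credential or update_credential, so in either case not withhold_backup holds — hence O(not withhold_backup).
From O(not withhold_backup) and premise 3, O(not withhold_backup ⊃ not report_transcript), we obtain O(not report_transcript).
With premise 7, O(not report_transcript ⊃ archive_contract), the K-axiom yields O(archive_contract).
With premise 8, O(archive_contract ⊃ update_manifest), the K-axiom yields O(update_manifest).
Premise 4, O(quarantine_backup ⊃ not update_manifest), contraposes to O(update_manifest ⊃ not quarantine_backup); with O(update_manifest) we get O(not quarantine_backup).
So O(not quarantine_backup) holds, i.e. quarantine_backup is forbidden. None of the other listed options is forbidden under the premises.

quarantine_backup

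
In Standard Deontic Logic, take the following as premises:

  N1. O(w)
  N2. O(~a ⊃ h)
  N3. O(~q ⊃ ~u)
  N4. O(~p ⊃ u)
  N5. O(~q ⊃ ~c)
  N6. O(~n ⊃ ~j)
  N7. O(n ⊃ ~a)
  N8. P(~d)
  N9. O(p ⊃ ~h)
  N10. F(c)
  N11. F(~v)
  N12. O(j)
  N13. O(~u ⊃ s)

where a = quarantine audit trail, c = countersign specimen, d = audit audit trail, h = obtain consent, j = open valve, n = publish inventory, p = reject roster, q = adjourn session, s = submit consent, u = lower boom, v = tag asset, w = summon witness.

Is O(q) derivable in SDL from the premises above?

Yes

Premise 12 states O(j) outright.
The contrapositive of premise 6 (O(~n ⊃ ~j)) is O(j ⊃ n), and O(j) is already established, so O(n).
With premise 7, O(n ⊃ ~a), the K-axiom yields O(~a).
Applying K to premise 2 (O(~a ⊃ h)) and O(~a) yields O(h).
Premise 9 is O(p ⊃ ~h); contrapositively O(h ⊃ ~p). Since O(h) holds, K gives O(~p).
Applying K to premise 4 (O(~p ⊃ u)) and O(~p) yields O(u).
Premise 3, O(~q ⊃ ~u), contraposes to O(u ⊃ q); with O(u) we get O(q).
Premises 1, 5, 8, 10, 11, 13 do not contribute to this derivation.
So O(q) follows.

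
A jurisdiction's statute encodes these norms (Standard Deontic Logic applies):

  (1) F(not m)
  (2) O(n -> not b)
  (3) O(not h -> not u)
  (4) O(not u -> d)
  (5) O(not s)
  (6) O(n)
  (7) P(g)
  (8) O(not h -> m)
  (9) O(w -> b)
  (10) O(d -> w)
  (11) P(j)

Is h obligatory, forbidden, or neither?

Premise 6 gives O(n).
With premise 2, O(n -> not b), the K-axiom yields O(not b).
The contrapositive of premise 9 (O(w -> b)) is O(not b -> not w), and O(not b) is already established, so O(not w).
The contrapositive of premise 10 (O(d -> w)) is O(not w -> not d), and O(not w) is already established, so O(not d).
Premise 4, O(not u -> d), contraposes to O(not d -> u); with O(not d) we get O(u).
Premise 3, O(not h -> not u), contraposes to O(u -> h); with O(u) we get O(h).
Premises 1, 5, 7, 8, 11 do not contribute to this derivation.
Hence h is obligatory.

Obligatory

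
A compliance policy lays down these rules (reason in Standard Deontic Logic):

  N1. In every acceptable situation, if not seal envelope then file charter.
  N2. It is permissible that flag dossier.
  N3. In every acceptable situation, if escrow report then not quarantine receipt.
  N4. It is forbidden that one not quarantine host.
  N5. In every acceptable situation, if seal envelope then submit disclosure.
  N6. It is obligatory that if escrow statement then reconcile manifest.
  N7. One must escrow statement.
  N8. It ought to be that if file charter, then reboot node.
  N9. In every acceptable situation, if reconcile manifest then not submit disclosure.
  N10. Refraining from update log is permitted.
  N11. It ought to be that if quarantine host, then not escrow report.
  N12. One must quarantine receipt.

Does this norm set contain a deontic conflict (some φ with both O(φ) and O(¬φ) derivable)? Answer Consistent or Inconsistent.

Consistent

Premise 3 is O(escrow_report → ¬quarantine_receipt), but O(escrow_report) is not derivable from the premises, so it does not yield O(¬quarantine_receipt).
So O(¬quarantine_receipt) is not derivable, and the apparent clash with O(quarantine_receipt) does not arise.
A world satisfying every obligation exists (e.g. escrow_report=false, escrow_statement=true, file_charter=true, flag_dossier=false, quarantine_host=true, quarantine_receipt=true, reboot_node=true, reconcile_manifest=true, seal_envelope=false, submit_disclosure=false, update_log=false); no atom is both obligatory and forbidden, so the set is consistent.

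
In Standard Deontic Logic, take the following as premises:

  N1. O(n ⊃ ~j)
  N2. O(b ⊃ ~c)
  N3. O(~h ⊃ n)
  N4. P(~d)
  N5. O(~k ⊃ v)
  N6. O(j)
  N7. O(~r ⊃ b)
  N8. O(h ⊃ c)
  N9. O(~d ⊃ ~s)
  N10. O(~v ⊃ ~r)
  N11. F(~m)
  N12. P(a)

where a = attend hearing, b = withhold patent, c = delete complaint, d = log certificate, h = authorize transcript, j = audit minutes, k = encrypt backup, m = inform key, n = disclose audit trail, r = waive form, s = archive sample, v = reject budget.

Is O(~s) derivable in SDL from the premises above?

Premise 9 is O(~d ⊃ ~s), but O(~d) is not derivable from the premises (the permission P(~d) asserts only ~O(d), not O(~d)), so it does not yield O(~s).
No other premise forces O(~s). An ideal world satisfying every premise can still have ~s false, so O(~s) is not derivable.

No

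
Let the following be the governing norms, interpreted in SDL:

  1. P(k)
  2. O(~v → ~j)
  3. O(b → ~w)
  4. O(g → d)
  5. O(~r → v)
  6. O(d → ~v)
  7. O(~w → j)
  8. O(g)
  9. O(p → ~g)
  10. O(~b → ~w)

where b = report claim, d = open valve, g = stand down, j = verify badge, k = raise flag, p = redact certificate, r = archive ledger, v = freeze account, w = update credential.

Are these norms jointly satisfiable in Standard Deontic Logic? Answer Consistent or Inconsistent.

Premises 10 and 3 cover both cases: O(~b → ~w) and O(b → ~w). Since ~b ∨ b is a tautology, O(~w) follows.
From O(~w) and premise 7, O(~w → j), we obtain O(j).
Premise 2 is O(~v → ~j); contrapositively O(j → v). Since O(j) holds, K gives O(v).
Premise 6, O(d → ~v), contraposes to O(v → ~d); with O(v) we get O(~d).
Premise 4 is O(g → d); contrapositively O(~d → ~g). Since O(~d) holds, K gives O(~g).
But premise 8 directly asserts O(g).
We now have both O(~g) and O(g) — g is simultaneously obligatory and forbidden, violating the D-axiom.

Inconsistent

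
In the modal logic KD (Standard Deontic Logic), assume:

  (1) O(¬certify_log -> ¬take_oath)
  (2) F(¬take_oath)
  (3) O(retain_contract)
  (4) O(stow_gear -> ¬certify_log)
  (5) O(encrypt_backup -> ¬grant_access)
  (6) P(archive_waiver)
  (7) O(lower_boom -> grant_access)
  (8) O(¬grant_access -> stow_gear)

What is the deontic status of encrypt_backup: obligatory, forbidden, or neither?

Premise 2, F(¬take_oath), is equivalent to O(take_oath).
The contrapositive of premise 1 (O(¬certify_log -> ¬take_oath)) is O(take_oath -> certify_log), and O(take_oath) is already established, so O(certify_log).
The contrapositive of premise 4 (O(stow_gear -> ¬certify_log)) is O(certify_log -> ¬stow_gear), and O(certify_log) is already established, so O(¬stow_gear).
The contrapositive of premise 8 (O(¬grant_access -> stow_gear)) is O(¬stow_gear -> grant_access), and O(¬stow_gear) is already established, so O(grant_access).
Premise 5, O(encrypt_backup -> ¬grant_access), contraposes to O(grant_access -> ¬encrypt_backup); with O(grant_access) we get O(¬encrypt_backup).
Premises 3, 6, 7 do not contribute to this derivation.
Thus O(¬encrypt_backup), which is F(encrypt_backup): encrypt_backup is forbidden.

Forbidden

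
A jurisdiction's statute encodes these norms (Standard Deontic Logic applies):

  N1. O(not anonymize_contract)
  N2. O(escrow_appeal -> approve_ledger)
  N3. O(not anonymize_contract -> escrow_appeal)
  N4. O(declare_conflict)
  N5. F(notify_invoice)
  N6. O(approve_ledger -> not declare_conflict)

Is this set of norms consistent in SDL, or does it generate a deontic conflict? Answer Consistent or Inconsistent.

Premise 4 states O(declare_conflict) outright.
Premise 6 is O(approve_ledger -> not declare_conflict); contrapositively O(declare_conflict -> not approve_ledger). Since O(declare_conflict) holds, K gives O(not approve_ledger).
Premise 2 is O(escrow_appeal -> approve_ledger); contrapositively O(not approve_ledger -> not escrow_appeal). Since O(not approve_ledger) holds, K gives O(not escrow_appeal).
Premise 3, O(not anonymize_contract -> escrow_appeal), contraposes to O(not escrow_appeal -> anonymize_contract); with O(not escrow_appeal) we get O(anonymize_contract).
But premise 1 directly asserts O(not anonymize_contract).
We now have both O(anonymize_contract) and O(not anonymize_contract) — anonymize_contract is simultaneously obligatory and forbidden, violating the D-axiom.

Inconsistent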